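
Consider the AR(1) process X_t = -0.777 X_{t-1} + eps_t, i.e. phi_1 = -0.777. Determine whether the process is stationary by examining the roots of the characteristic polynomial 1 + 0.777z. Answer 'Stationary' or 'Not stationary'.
\text{Stationary}

The AR(p) characteristic polynomial is P(z) = 1 + 0.777z.
Stationarity requires all roots to lie outside the unit circle, i.e. |z| > 1 for every root.
This is linear in z: 1 + (0.777) z = 0  =>  z = -1/(0.777) = -1.287001,  |z| = 1.287001.
Moduli of all roots: 1.2870.
All moduli strictly greater than 1? Yes.
Verdict: Stationary.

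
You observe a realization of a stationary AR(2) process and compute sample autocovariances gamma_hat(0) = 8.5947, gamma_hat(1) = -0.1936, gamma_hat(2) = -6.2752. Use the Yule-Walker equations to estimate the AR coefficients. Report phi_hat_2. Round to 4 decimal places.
\hat\phi_{2} = -0.7310

The Yule-Walker equations for an AR(p) process read, in matrix form,
  Gamma_p phi = r_p,   with   (Gamma_p)_{ij} = gamma(|i - j|),
                       (r_p)_i = gamma(i),   i,j = 1..p.
Substitute the sample gammas (Toeplitz matrix and right-hand side of size 2):
  Gamma_p = [[8.5947, -0.1936], [-0.1936, 8.5947]]
  r_p     = [-0.1936, -6.2752]
Written out:
  8.5947 phi_1 - 0.1936 phi_2 = -0.1936
  -0.1936 phi_1 + 8.5947 phi_2 = -6.2752
Solve by Cramer's rule:
  det = gamma(0)^2 - gamma(1)^2 = (8.5947)^2 - (-0.1936)^2 = 73.86886809 - 0.03748096 = 73.83138713
  phi_hat_1 = [gamma(1) gamma(0) - gamma(1) gamma(2)] / det = [(-0.1936)(8.5947) - (-0.1936)(-6.2752)] / 73.83138713 = -2.87881264 / 73.83138713 = -0.039
  phi_hat_2 = [gamma(0) gamma(2) - gamma(1)^2] / det = [(8.5947)(-6.2752) - (-0.1936)^2] / 73.83138713 = -53.9709424 / 73.83138713 = -0.731
So phi_hat = [-0.0390, -0.7310].
Therefore phi_hat_2 = -0.7310.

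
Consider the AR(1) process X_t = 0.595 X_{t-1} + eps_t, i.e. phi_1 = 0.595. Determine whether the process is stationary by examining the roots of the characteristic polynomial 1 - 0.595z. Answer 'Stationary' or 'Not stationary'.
\text{Stationary}

The AR(p) characteristic polynomial is P(z) = 1 - 0.595z.
Stationarity requires all roots to lie outside the unit circle, i.e. |z| > 1 for every root.
This is linear in z: 1 + (-0.595) z = 0  =>  z = -1/(-0.595) = 1.680672,  |z| = 1.680672.
Moduli of all roots: 1.6807.
All moduli strictly greater than 1? Yes.
Verdict: Stationary.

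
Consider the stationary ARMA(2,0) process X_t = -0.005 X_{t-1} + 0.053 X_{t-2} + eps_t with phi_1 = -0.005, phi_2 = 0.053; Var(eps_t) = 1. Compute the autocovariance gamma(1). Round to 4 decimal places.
\gamma(1) = -0.0053

Multiply the model equation by X_{t-k} and take expectations. With theta_0 = psi_0 = 1 and psi_j the MA(infinity) weights, this gives
  gamma(k) - sum_i phi_i gamma(k-i) = c_k,
  c_k = sigma^2 * sum_{j=k..q} theta_j psi_{j-k}   (c_k = 0 for k > q),
using gamma(-m) = gamma(m).
Pure AR (q = 0): c_0 = sigma^2 = 1, c_k = 0 for k >= 1.
Equations for k = 0, 1, 2 (AR order 2, c_2 = 0):
  (E0) gamma(0) = phi_1 gamma(1) + phi_2 gamma(2) + c_0
  (E1) gamma(1) = phi_1 gamma(0) + phi_2 gamma(1) + c_1
  (E2) gamma(2) = phi_1 gamma(1) + phi_2 gamma(0)
From (E1): gamma(1) = A gamma(0) + B with
  A = phi_1 / (1 - phi_2) = -0.005 / 0.947 = -0.00528,   B = c_1 / (1 - phi_2) = 0 / 0.947 = 0.
Insert (E2) into (E0): gamma(0) (1 - phi_2^2) = phi_1 (1 + phi_2) gamma(1) + c_0.
  phi_1 (1 + phi_2) = (-0.005)(1.053) = -0.005265,   1 - phi_2^2 = 0.997191.
Replace gamma(1) by A gamma(0) + B and collect gamma(0):
  gamma(0) [0.997191 - (-0.005265)(-0.00528)] = c_0 = 1
  gamma(0) * 0.997163 = 1
  gamma(0) = 1 / 0.997163 = 1.002845.
  gamma(1) = A gamma(0) = (-0.00528)(1.002845) = -0.005295.
Therefore gamma(1) = -0.0053 (to 4 decimal places).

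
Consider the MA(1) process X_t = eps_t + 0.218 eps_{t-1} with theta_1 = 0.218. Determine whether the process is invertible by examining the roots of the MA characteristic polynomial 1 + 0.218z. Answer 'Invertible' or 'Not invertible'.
\text{Invertible}

The MA(q) characteristic polynomial is P(z) = 1 + 0.218z.
Invertibility requires all roots to lie outside the unit circle, i.e. |z| > 1 for every root.
This is linear in z: 1 + (0.218) z = 0  =>  z = -1/(0.218) = -4.587156,  |z| = 4.587156.
Moduli of all roots: 4.5872.
All moduli strictly greater than 1? Yes.
Verdict: Invertible.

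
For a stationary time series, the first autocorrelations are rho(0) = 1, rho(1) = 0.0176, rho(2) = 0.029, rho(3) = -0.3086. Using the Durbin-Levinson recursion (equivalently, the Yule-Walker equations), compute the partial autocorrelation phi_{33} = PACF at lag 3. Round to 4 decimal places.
\phi_{33} = -0.3100

The PACF at lag k is phi_{kk}, the last component of the solution
to the Yule-Walker system G_k phi = r_k where
  (G_k)_{ij} = rho(|i - j|), (r_k)_i = rho(i), i,j = 1..k.
Equivalently, Durbin-Levinson gives phi_{kk} iteratively:
  phi_{11} = rho(1)
  phi_{kk} = [rho(k) - sum_{j=1..k-1} phi_{k-1,j} rho(k-j)]
            / [1 - sum_{j=1..k-1} phi_{k-1,j} rho(j)],
  phi_{k,j} = phi_{k-1,j} - phi_{kk} phi_{k-1,k-j},  j = 1..k-1.
Step k = 1:
  phi_11 = rho(1) = 0.0176.
Step k = 2:
  phi_22 = [rho(2) - phi_11 rho(1)] / [1 - phi_11 rho(1)] = [0.029 - (0.0176)(0.0176)] / [1 - (0.0176)(0.0176)]
         = 0.02869024 / 0.99969024 = 0.028699.
  Update: phi_21 = phi_11 - phi_22 phi_11 = 0.0176 - (0.028699)(0.0176) = 0.017095.
Step k = 3:
  phi_33 = [rho(3) - phi_21 rho(2) - phi_22 rho(1)] / [1 - phi_21 rho(1) - phi_22 rho(2)]
    numerator   = -0.3086 - (0.017095)(0.029) - (0.028699)(0.0176) = -0.30960086
    denominator = 1 - (0.017095)(0.0176) - (0.028699)(0.029) = 0.99886686
  phi_33 = -0.30960086 / 0.99886686 = -0.31.
Therefore phi_{33} = -0.3100.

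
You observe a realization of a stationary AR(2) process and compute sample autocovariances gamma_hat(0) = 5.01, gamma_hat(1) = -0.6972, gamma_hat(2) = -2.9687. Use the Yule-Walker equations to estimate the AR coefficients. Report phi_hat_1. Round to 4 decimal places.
\hat\phi_{1} = -0.2260

The Yule-Walker equations for an AR(p) process read, in matrix form,
  Gamma_p phi = r_p,   with   (Gamma_p)_{ij} = gamma(|i - j|),
                       (r_p)_i = gamma(i),   i,j = 1..p.
Substitute the sample gammas (Toeplitz matrix and right-hand side of size 2):
  Gamma_p = [[5.01, -0.6972], [-0.6972, 5.01]]
  r_p     = [-0.6972, -2.9687]
Written out:
  5.01 phi_1 - 0.6972 phi_2 = -0.6972
  -0.6972 phi_1 + 5.01 phi_2 = -2.9687
Solve by Cramer's rule:
  det = gamma(0)^2 - gamma(1)^2 = (5.01)^2 - (-0.6972)^2 = 25.1001 - 0.48608784 = 24.61401216
  phi_hat_1 = [gamma(1) gamma(0) - gamma(1) gamma(2)] / det = [(-0.6972)(5.01) - (-0.6972)(-2.9687)] / 24.61401216 = -5.56274964 / 24.61401216 = -0.226
  phi_hat_2 = [gamma(0) gamma(2) - gamma(1)^2] / det = [(5.01)(-2.9687) - (-0.6972)^2] / 24.61401216 = -15.35927484 / 24.61401216 = -0.624
So phi_hat = [-0.2260, -0.6240].
Therefore phi_hat_1 = -0.2260.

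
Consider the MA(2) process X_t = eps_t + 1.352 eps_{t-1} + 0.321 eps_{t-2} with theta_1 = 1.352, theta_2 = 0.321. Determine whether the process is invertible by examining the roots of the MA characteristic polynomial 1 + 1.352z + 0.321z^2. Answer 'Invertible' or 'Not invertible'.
\text{Not invertible}

The MA(q) characteristic polynomial is P(z) = 1 + 1.352z + 0.321z^2.
Invertibility requires all roots to lie outside the unit circle, i.e. |z| > 1 for every root.
Set 1 + (1.352) z + (0.321) z^2 = 0, i.e. a z^2 + b z + c = 0 with a = 0.321, b = 1.352, c = 1.
Discriminant D = b^2 - 4ac = (1.352)^2 - 4*(0.321)*1 = 1.827904 - (1.284) = 0.543904.
D >= 0, so the roots are real: z = (-b +/- sqrt(D)) / (2a) = (-1.352 +/- 0.737498) / (0.642).
  z_1 = (-1.352 + 0.737498) / (0.642) = -0.9572,   |z_1| = 0.9572.
  z_2 = (-1.352 - 0.737498) / (0.642) = -3.2547,   |z_2| = 3.2547.
Moduli of all roots: 0.9572, 3.2547.
All moduli strictly greater than 1? No.
Verdict: Not invertible.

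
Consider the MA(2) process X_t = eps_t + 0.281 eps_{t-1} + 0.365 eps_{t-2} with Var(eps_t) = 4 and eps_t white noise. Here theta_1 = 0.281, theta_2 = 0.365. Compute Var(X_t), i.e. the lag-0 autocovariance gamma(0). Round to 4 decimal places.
\gamma(0) = 4.8487

For an MA(q) process X_t = eps_t + sum_i theta_i eps_{t-i} with
Var(eps_t) = sigma^2, the variance is
  gamma(0) = sigma^2 * (1 + sum_i theta_i^2).
  sum_i theta_i^2 = (0.281)^2 + (0.365)^2 = 0.078961 + 0.133225 = 0.212186.
  gamma(0) = 4 * (1 + 0.212186) = 4 * 1.212186 = 4.848744, which rounds to 4.8487.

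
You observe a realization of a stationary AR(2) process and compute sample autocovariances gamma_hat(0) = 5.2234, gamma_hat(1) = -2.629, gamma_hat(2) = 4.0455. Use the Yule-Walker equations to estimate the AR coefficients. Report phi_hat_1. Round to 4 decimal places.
\hat\phi_{1} = -0.1520

The Yule-Walker equations for an AR(p) process read, in matrix form,
  Gamma_p phi = r_p,   with   (Gamma_p)_{ij} = gamma(|i - j|),
                       (r_p)_i = gamma(i),   i,j = 1..p.
Substitute the sample gammas (Toeplitz matrix and right-hand side of size 2):
  Gamma_p = [[5.2234, -2.629], [-2.629, 5.2234]]
  r_p     = [-2.629, 4.0455]
Written out:
  5.2234 phi_1 - 2.629 phi_2 = -2.629
  -2.629 phi_1 + 5.2234 phi_2 = 4.0455
Solve by Cramer's rule:
  det = gamma(0)^2 - gamma(1)^2 = (5.2234)^2 - (-2.629)^2 = 27.28390756 - 6.911641 = 20.37226656
  phi_hat_1 = [gamma(1) gamma(0) - gamma(1) gamma(2)] / det = [(-2.629)(5.2234) - (-2.629)(4.0455)] / 20.37226656 = -3.0966991 / 20.37226656 = -0.152
  phi_hat_2 = [gamma(0) gamma(2) - gamma(1)^2] / det = [(5.2234)(4.0455) - (-2.629)^2] / 20.37226656 = 14.2196237 / 20.37226656 = 0.698
So phi_hat = [-0.1520, 0.6980].
Therefore phi_hat_1 = -0.1520.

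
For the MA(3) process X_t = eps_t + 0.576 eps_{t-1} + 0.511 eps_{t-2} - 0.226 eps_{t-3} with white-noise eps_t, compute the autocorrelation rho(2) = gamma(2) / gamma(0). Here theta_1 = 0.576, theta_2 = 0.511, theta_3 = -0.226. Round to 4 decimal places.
\rho(2) = 0.2316

For an MA(q) process with theta_0 = 1, the autocovariance is
  gamma(k) = sigma^2 * sum_{i=0..q-k} theta_i * theta_{i+k},
and rho(k) = gamma(k) / gamma(0). Sigma^2 cancels.
  numerator   = (1)*(0.511) + (0.576)*(-0.226) = 0.380824.
  denominator = (1)^2 + (0.576)^2 + (0.511)^2 + (-0.226)^2 = 1.643973.
  rho(2) = 0.380824 / 1.643973 = 0.2316.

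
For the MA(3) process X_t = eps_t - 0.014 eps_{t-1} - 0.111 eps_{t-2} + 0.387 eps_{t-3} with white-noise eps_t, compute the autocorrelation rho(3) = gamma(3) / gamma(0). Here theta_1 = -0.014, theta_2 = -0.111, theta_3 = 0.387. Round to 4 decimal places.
\rho(3) = 0.3330

For an MA(q) process with theta_0 = 1, the autocovariance is
  gamma(k) = sigma^2 * sum_{i=0..q-k} theta_i * theta_{i+k},
and rho(k) = gamma(k) / gamma(0). Sigma^2 cancels.
  numerator   = (1)*(0.387) = 0.387.
  denominator = (1)^2 + (-0.014)^2 + (-0.111)^2 + (0.387)^2 = 1.162286.
  rho(3) = 0.387 / 1.162286 = 0.3330.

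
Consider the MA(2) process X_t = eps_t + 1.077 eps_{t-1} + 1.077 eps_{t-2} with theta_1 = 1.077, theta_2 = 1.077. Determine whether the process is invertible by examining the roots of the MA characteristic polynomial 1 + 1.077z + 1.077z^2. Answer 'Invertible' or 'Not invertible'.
\text{Not invertible}

The MA(q) characteristic polynomial is P(z) = 1 + 1.077z + 1.077z^2.
Invertibility requires all roots to lie outside the unit circle, i.e. |z| > 1 for every root.
Set 1 + (1.077) z + (1.077) z^2 = 0, i.e. a z^2 + b z + c = 0 with a = 1.077, b = 1.077, c = 1.
Discriminant D = b^2 - 4ac = (1.077)^2 - 4*(1.077)*1 = 1.159929 - (4.308) = -3.148071.
D < 0, so the roots are the complex-conjugate pair z = (-b +/- i sqrt(-D)) / (2a) = -0.5 +/- 0.8237i.
For a conjugate pair |z|^2 = z * conj(z) = (product of roots) = c/a = 1/(1.077) = 0.928505, so |z| = sqrt(0.928505) = 0.9636 for both roots.
Moduli of all roots: 0.9636, 0.9636.
All moduli strictly greater than 1? No.
Verdict: Not invertible.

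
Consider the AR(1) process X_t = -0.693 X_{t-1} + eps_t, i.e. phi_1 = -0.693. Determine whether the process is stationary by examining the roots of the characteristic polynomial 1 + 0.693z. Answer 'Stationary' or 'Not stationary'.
\text{Stationary}

The AR(p) characteristic polynomial is P(z) = 1 + 0.693z.
Stationarity requires all roots to lie outside the unit circle, i.e. |z| > 1 for every root.
This is linear in z: 1 + (0.693) z = 0  =>  z = -1/(0.693) = -1.443001,  |z| = 1.443001.
Moduli of all roots: 1.4430.
All moduli strictly greater than 1? Yes.
Verdict: Stationary.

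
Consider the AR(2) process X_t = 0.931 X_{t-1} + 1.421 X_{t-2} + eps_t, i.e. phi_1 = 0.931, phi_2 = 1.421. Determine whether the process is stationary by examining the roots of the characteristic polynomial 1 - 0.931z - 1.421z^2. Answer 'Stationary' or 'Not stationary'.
\text{Not stationary}

The AR(p) characteristic polynomial is P(z) = 1 - 0.931z - 1.421z^2.
Stationarity requires all roots to lie outside the unit circle, i.e. |z| > 1 for every root.
Set 1 + (-0.931) z + (-1.421) z^2 = 0, i.e. a z^2 + b z + c = 0 with a = -1.421, b = -0.931, c = 1.
Discriminant D = b^2 - 4ac = (-0.931)^2 - 4*(-1.421)*1 = 0.866761 - (-5.684) = 6.550761.
D >= 0, so the roots are real: z = (-b +/- sqrt(D)) / (2a) = (0.931 +/- 2.559445) / (-2.842).
  z_1 = (0.931 + 2.559445) / (-2.842) = -1.2282,   |z_1| = 1.2282.
  z_2 = (0.931 - 2.559445) / (-2.842) = 0.573,   |z_2| = 0.573.
Moduli of all roots: 1.2282, 0.5730.
All moduli strictly greater than 1? No.
Verdict: Not stationary.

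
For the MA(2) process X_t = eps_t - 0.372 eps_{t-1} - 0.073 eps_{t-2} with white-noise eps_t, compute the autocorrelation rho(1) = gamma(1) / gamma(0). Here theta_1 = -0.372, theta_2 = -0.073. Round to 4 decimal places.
\rho(1) = -0.3015

For an MA(q) process with theta_0 = 1, the autocovariance is
  gamma(k) = sigma^2 * sum_{i=0..q-k} theta_i * theta_{i+k},
and rho(k) = gamma(k) / gamma(0). Sigma^2 cancels.
  numerator   = (1)*(-0.372) + (-0.372)*(-0.073) = -0.344844.
  denominator = (1)^2 + (-0.372)^2 + (-0.073)^2 = 1.143713.
  rho(1) = -0.344844 / 1.143713 = -0.3015.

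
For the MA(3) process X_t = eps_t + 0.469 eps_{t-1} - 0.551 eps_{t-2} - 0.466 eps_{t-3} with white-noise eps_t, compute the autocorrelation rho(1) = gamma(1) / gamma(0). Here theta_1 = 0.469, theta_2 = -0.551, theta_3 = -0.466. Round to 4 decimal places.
\rho(1) = 0.2685

For an MA(q) process with theta_0 = 1, the autocovariance is
  gamma(k) = sigma^2 * sum_{i=0..q-k} theta_i * theta_{i+k},
and rho(k) = gamma(k) / gamma(0). Sigma^2 cancels.
  numerator   = (1)*(0.469) + (0.469)*(-0.551) + (-0.551)*(-0.466) = 0.467347.
  denominator = (1)^2 + (0.469)^2 + (-0.551)^2 + (-0.466)^2 = 1.740718.
  rho(1) = 0.467347 / 1.740718 = 0.2685.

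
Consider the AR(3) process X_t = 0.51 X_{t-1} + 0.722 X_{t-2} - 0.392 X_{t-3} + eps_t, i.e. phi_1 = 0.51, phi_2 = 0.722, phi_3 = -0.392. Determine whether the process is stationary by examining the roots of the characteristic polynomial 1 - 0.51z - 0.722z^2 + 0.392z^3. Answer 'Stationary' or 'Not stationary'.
\text{Stationary}

The AR(p) characteristic polynomial is P(z) = 1 - 0.51z - 0.722z^2 + 0.392z^3.
Stationarity requires all roots to lie outside the unit circle, i.e. |z| > 1 for every root.
Degree 3: look for a simple real root z0 first, then factor out (1 - z/z0) and solve the remaining quadratic.
Testing z0 = 1.25: P(1.25) = 1 + (-0.51)(1.25) + (-0.722)(1.25)^2 + (0.392)(1.25)^3
  = 1 + (-0.6375) + (-1.128125) + (0.765625) = 0.  So z_0 = 1.25 is a root, |z_0| = 1.25.
Divide out the factor (1 - 0.8 z) = (1 - z/z0) (since 1/z0 = 0.8):
  P(z) = (1 - 0.8 z)(1 + (0.29) z + (-0.49) z^2)
  [check: z-coef 0.29 - (0.8) = -0.51; z^2-coef -0.49 - (0.8)(0.29) = -0.722; z^3-coef -(0.8)(-0.49) = 0.392.]
Remaining roots from the quadratic factor 1 + (0.29) z + (-0.49) z^2:
  Set 1 + (0.29) z + (-0.49) z^2 = 0, i.e. a z^2 + b z + c = 0 with a = -0.49, b = 0.29, c = 1.
  Discriminant D = b^2 - 4ac = (0.29)^2 - 4*(-0.49)*1 = 0.0841 - (-1.96) = 2.0441.
  D >= 0, so the roots are real: z = (-b +/- sqrt(D)) / (2a) = (-0.29 +/- 1.42972) / (-0.98).
    z_1 = (-0.29 + 1.42972) / (-0.98) = -1.163,   |z_1| = 1.163.
    z_2 = (-0.29 - 1.42972) / (-0.98) = 1.7548,   |z_2| = 1.7548.
Moduli of all roots: 1.2500, 1.1630, 1.7548.
All moduli strictly greater than 1? Yes.
Verdict: Stationary.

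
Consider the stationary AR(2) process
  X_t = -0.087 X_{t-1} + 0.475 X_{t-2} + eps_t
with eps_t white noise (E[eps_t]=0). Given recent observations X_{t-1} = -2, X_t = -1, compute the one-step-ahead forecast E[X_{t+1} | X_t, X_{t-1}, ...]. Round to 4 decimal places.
E[X_{t+1} \mid \mathcal F_t] = -0.8630

For an AR(p) model X_t = c + sum_i phi_i X_{t-i} + eps_t, the
one-step-ahead conditional mean is
  E[X_{t+1} | X_t, ...] = c + sum_i phi_i X_{t+1-i}.
Substitute known values:
  E[X_{t+1} | ...] = (-0.087) * (-1) + (0.475) * (-2)
                   = -0.8630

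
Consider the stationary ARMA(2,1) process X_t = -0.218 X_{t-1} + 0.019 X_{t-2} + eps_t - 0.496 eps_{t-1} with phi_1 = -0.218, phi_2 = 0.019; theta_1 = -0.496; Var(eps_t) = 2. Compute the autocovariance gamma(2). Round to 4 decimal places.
\gamma(2) = 0.4286

Multiply the model equation by X_{t-k} and take expectations. With theta_0 = psi_0 = 1 and psi_j the MA(infinity) weights, this gives
  gamma(k) - sum_i phi_i gamma(k-i) = c_k,
  c_k = sigma^2 * sum_{j=k..q} theta_j psi_{j-k}   (c_k = 0 for k > q),
using gamma(-m) = gamma(m).
psi-weights needed (psi_j = theta_j + sum_i phi_i psi_{j-i}):
  psi_1 = theta_1 + phi_1 = -0.496 + (-0.218) = -0.714
Right-hand sides:
  c_0 = sigma^2 (1 + theta_1 psi_1) = 2 * (1 + (-0.496)(-0.714)) = 2 * 1.354144 = 2.708288
  c_1 = sigma^2 theta_1 = 2 * (-0.496) = -0.992
  c_2 = 0
Equations for k = 0, 1, 2 (AR order 2, c_2 = 0):
  (E0) gamma(0) = phi_1 gamma(1) + phi_2 gamma(2) + c_0
  (E1) gamma(1) = phi_1 gamma(0) + phi_2 gamma(1) + c_1
  (E2) gamma(2) = phi_1 gamma(1) + phi_2 gamma(0)
From (E1): gamma(1) = A gamma(0) + B with
  A = phi_1 / (1 - phi_2) = -0.218 / 0.981 = -0.222222,   B = c_1 / (1 - phi_2) = -0.992 / 0.981 = -1.011213.
Insert (E2) into (E0): gamma(0) (1 - phi_2^2) = phi_1 (1 + phi_2) gamma(1) + c_0.
  phi_1 (1 + phi_2) = (-0.218)(1.019) = -0.222142,   1 - phi_2^2 = 0.999639.
Replace gamma(1) by A gamma(0) + B and collect gamma(0):
  gamma(0) [0.999639 - (-0.222142)(-0.222222)] = (-0.222142)(-1.011213) + 2.708288
  gamma(0) * 0.950274 = 2.932921
  gamma(0) = 2.932921 / 0.950274 = 3.086395.
  gamma(1) = A gamma(0) + B = (-0.222222)(3.086395) + (-1.011213) = -1.697079.
  gamma(2) = phi_1 gamma(1) + phi_2 gamma(0) = (-0.218)(-1.697079) + (0.019)(3.086395) = 0.428605.
Therefore gamma(2) = 0.4286 (to 4 decimal places).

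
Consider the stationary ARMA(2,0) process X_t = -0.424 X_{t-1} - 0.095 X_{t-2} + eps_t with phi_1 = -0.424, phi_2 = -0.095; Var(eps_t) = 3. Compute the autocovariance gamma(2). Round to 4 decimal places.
\gamma(2) = 0.2464

Multiply the model equation by X_{t-k} and take expectations. With theta_0 = psi_0 = 1 and psi_j the MA(infinity) weights, this gives
  gamma(k) - sum_i phi_i gamma(k-i) = c_k,
  c_k = sigma^2 * sum_{j=k..q} theta_j psi_{j-k}   (c_k = 0 for k > q),
using gamma(-m) = gamma(m).
Pure AR (q = 0): c_0 = sigma^2 = 3, c_k = 0 for k >= 1.
Equations for k = 0, 1, 2 (AR order 2, c_2 = 0):
  (E0) gamma(0) = phi_1 gamma(1) + phi_2 gamma(2) + c_0
  (E1) gamma(1) = phi_1 gamma(0) + phi_2 gamma(1) + c_1
  (E2) gamma(2) = phi_1 gamma(1) + phi_2 gamma(0)
From (E1): gamma(1) = A gamma(0) + B with
  A = phi_1 / (1 - phi_2) = -0.424 / 1.095 = -0.387215,   B = c_1 / (1 - phi_2) = 0 / 1.095 = 0.
Insert (E2) into (E0): gamma(0) (1 - phi_2^2) = phi_1 (1 + phi_2) gamma(1) + c_0.
  phi_1 (1 + phi_2) = (-0.424)(0.905) = -0.38372,   1 - phi_2^2 = 0.990975.
Replace gamma(1) by A gamma(0) + B and collect gamma(0):
  gamma(0) [0.990975 - (-0.38372)(-0.387215)] = c_0 = 3
  gamma(0) * 0.842393 = 3
  gamma(0) = 3 / 0.842393 = 3.561283.
  gamma(1) = A gamma(0) = (-0.387215)(3.561283) = -1.378981.
  gamma(2) = phi_1 gamma(1) + phi_2 gamma(0) = (-0.424)(-1.378981) + (-0.095)(3.561283) = 0.246366.
Therefore gamma(2) = 0.2464 (to 4 decimal places).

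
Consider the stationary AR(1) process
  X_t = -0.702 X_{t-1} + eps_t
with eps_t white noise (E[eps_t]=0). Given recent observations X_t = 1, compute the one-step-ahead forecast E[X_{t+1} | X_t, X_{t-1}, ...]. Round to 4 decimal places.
E[X_{t+1} \mid \mathcal F_t] = -0.7020

For an AR(p) model X_t = c + sum_i phi_i X_{t-i} + eps_t, the
one-step-ahead conditional mean is
  E[X_{t+1} | X_t, ...] = c + sum_i phi_i X_{t+1-i}.
Substitute known values:
  E[X_{t+1} | ...] = (-0.702) * (1)
                   = -0.7020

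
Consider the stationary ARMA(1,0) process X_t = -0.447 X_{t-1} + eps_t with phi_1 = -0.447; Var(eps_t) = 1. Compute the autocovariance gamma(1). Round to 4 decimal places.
\gamma(1) = -0.5586

Multiply the model equation by X_{t-k} and take expectations. With theta_0 = psi_0 = 1 and psi_j the MA(infinity) weights, this gives
  gamma(k) - sum_i phi_i gamma(k-i) = c_k,
  c_k = sigma^2 * sum_{j=k..q} theta_j psi_{j-k}   (c_k = 0 for k > q),
using gamma(-m) = gamma(m).
Pure AR (q = 0): c_0 = sigma^2 = 1, c_k = 0 for k >= 1.
Equations for k = 0 and k = 1 (AR order 1):
  gamma(0) = phi_1 gamma(1) + c_0
  gamma(1) = phi_1 gamma(0) + c_1
Substituting the second into the first: gamma(0) (1 - phi_1^2) = c_0 + phi_1 c_1, so
  gamma(0) = c_0 / (1 - phi_1^2) = 1 / (1 - (-0.447)^2) = 1 / 0.800191 = 1.249702.
  gamma(1) = phi_1 gamma(0) = (-0.447)(1.249702) = -0.558617.
Therefore gamma(1) = -0.5586 (to 4 decimal places).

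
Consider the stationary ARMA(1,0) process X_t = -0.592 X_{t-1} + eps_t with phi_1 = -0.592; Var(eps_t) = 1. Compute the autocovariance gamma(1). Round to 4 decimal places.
\gamma(1) = -0.9114

Multiply the model equation by X_{t-k} and take expectations. With theta_0 = psi_0 = 1 and psi_j the MA(infinity) weights, this gives
  gamma(k) - sum_i phi_i gamma(k-i) = c_k,
  c_k = sigma^2 * sum_{j=k..q} theta_j psi_{j-k}   (c_k = 0 for k > q),
using gamma(-m) = gamma(m).
Pure AR (q = 0): c_0 = sigma^2 = 1, c_k = 0 for k >= 1.
Equations for k = 0 and k = 1 (AR order 1):
  gamma(0) = phi_1 gamma(1) + c_0
  gamma(1) = phi_1 gamma(0) + c_1
Substituting the second into the first: gamma(0) (1 - phi_1^2) = c_0 + phi_1 c_1, so
  gamma(0) = c_0 / (1 - phi_1^2) = 1 / (1 - (-0.592)^2) = 1 / 0.649536 = 1.539561.
  gamma(1) = phi_1 gamma(0) = (-0.592)(1.539561) = -0.91142.
Therefore gamma(1) = -0.9114 (to 4 decimal places).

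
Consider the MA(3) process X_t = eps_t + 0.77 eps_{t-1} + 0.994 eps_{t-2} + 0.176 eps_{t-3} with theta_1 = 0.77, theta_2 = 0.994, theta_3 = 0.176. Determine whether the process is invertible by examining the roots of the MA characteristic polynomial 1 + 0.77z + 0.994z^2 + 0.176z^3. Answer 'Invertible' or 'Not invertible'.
\text{Invertible}

The MA(q) characteristic polynomial is P(z) = 1 + 0.77z + 0.994z^2 + 0.176z^3.
Invertibility requires all roots to lie outside the unit circle, i.e. |z| > 1 for every root.
Degree 3: look for a simple real root z0 first, then factor out (1 - z/z0) and solve the remaining quadratic.
Testing z0 = -5: P(-5) = 1 + (0.77)(-5) + (0.994)(-5)^2 + (0.176)(-5)^3
  = 1 + (-3.85) + (24.85) + (-22) = 0.  So z_0 = -5 is a root, |z_0| = 5.
Divide out the factor (1 + 0.2 z) = (1 - z/z0) (since 1/z0 = -0.2):
  P(z) = (1 + 0.2 z)(1 + (0.57) z + (0.88) z^2)
  [check: z-coef 0.57 - (-0.2) = 0.77; z^2-coef 0.88 - (-0.2)(0.57) = 0.994; z^3-coef -(-0.2)(0.88) = 0.176.]
Remaining roots from the quadratic factor 1 + (0.57) z + (0.88) z^2:
  Set 1 + (0.57) z + (0.88) z^2 = 0, i.e. a z^2 + b z + c = 0 with a = 0.88, b = 0.57, c = 1.
  Discriminant D = b^2 - 4ac = (0.57)^2 - 4*(0.88)*1 = 0.3249 - (3.52) = -3.1951.
  D < 0, so the roots are the complex-conjugate pair z = (-b +/- i sqrt(-D)) / (2a) = -0.3239 +/- 1.0156i.
  For a conjugate pair |z|^2 = z * conj(z) = (product of roots) = c/a = 1/(0.88) = 1.136364, so |z| = sqrt(1.136364) = 1.066 for both roots.
Moduli of all roots: 5.0000, 1.0660, 1.0660.
All moduli strictly greater than 1? Yes.
Verdict: Invertible.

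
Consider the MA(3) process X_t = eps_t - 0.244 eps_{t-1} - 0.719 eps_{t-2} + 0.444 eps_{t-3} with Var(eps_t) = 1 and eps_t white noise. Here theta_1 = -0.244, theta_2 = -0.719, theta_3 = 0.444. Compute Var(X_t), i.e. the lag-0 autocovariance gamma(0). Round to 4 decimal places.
\gamma(0) = 1.7736

For an MA(q) process X_t = eps_t + sum_i theta_i eps_{t-i} with
Var(eps_t) = sigma^2, the variance is
  gamma(0) = sigma^2 * (1 + sum_i theta_i^2).
  sum_i theta_i^2 = (-0.244)^2 + (-0.719)^2 + (0.444)^2 = 0.059536 + 0.516961 + 0.197136 = 0.773633.
  gamma(0) = 1 * (1 + 0.773633) = 1 * 1.773633 = 1.773633, which rounds to 1.7736.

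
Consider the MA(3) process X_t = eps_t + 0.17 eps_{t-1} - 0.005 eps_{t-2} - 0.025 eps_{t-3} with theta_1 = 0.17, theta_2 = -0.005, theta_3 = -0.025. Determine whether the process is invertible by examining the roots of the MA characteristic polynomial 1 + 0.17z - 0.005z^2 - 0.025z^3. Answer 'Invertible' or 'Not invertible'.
\text{Invertible}

The MA(q) characteristic polynomial is P(z) = 1 + 0.17z - 0.005z^2 - 0.025z^3.
Invertibility requires all roots to lie outside the unit circle, i.e. |z| > 1 for every root.
Degree 3: look for a simple real root z0 first, then factor out (1 - z/z0) and solve the remaining quadratic.
Testing z0 = 4: P(4) = 1 + (0.17)(4) + (-0.005)(4)^2 + (-0.025)(4)^3
  = 1 + (0.68) + (-0.08) + (-1.6) = 0.  So z_0 = 4 is a root, |z_0| = 4.
Divide out the factor (1 - 0.25 z) = (1 - z/z0) (since 1/z0 = 0.25):
  P(z) = (1 - 0.25 z)(1 + (0.42) z + (0.1) z^2)
  [check: z-coef 0.42 - (0.25) = 0.17; z^2-coef 0.1 - (0.25)(0.42) = -0.005; z^3-coef -(0.25)(0.1) = -0.025.]
Remaining roots from the quadratic factor 1 + (0.42) z + (0.1) z^2:
  Set 1 + (0.42) z + (0.1) z^2 = 0, i.e. a z^2 + b z + c = 0 with a = 0.1, b = 0.42, c = 1.
  Discriminant D = b^2 - 4ac = (0.42)^2 - 4*(0.1)*1 = 0.1764 - (0.4) = -0.2236.
  D < 0, so the roots are the complex-conjugate pair z = (-b +/- i sqrt(-D)) / (2a) = -2.1 +/- 2.3643i.
  For a conjugate pair |z|^2 = z * conj(z) = (product of roots) = c/a = 1/(0.1) = 10, so |z| = sqrt(10) = 3.1623 for both roots.
Moduli of all roots: 4.0000, 3.1623, 3.1623.
All moduli strictly greater than 1? Yes.
Verdict: Invertible.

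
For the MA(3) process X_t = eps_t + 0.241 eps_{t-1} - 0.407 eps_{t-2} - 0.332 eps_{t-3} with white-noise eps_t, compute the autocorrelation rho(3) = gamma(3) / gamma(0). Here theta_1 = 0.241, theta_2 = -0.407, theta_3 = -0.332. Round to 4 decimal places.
\rho(3) = -0.2489

For an MA(q) process with theta_0 = 1, the autocovariance is
  gamma(k) = sigma^2 * sum_{i=0..q-k} theta_i * theta_{i+k},
and rho(k) = gamma(k) / gamma(0). Sigma^2 cancels.
  numerator   = (1)*(-0.332) = -0.332.
  denominator = (1)^2 + (0.241)^2 + (-0.407)^2 + (-0.332)^2 = 1.333954.
  rho(3) = -0.332 / 1.333954 = -0.2489.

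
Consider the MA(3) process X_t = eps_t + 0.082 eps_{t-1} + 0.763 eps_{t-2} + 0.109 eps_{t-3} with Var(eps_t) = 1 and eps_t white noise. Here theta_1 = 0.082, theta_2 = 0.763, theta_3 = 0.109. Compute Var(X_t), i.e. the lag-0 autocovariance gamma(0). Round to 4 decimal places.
\gamma(0) = 1.6008

For an MA(q) process X_t = eps_t + sum_i theta_i eps_{t-i} with
Var(eps_t) = sigma^2, the variance is
  gamma(0) = sigma^2 * (1 + sum_i theta_i^2).
  sum_i theta_i^2 = (0.082)^2 + (0.763)^2 + (0.109)^2 = 0.006724 + 0.582169 + 0.011881 = 0.600774.
  gamma(0) = 1 * (1 + 0.600774) = 1 * 1.600774 = 1.600774, which rounds to 1.6008.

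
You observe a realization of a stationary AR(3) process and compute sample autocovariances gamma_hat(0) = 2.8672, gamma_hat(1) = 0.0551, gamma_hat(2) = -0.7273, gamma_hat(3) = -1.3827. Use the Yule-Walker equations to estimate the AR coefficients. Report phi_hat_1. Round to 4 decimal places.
\hat\phi_{1} = -0.1040

The Yule-Walker equations for an AR(p) process read, in matrix form,
  Gamma_p phi = r_p,   with   (Gamma_p)_{ij} = gamma(|i - j|),
                       (r_p)_i = gamma(i),   i,j = 1..p.
Substitute the sample gammas (Toeplitz matrix and right-hand side of size 3):
  Gamma_p = [[2.8672, 0.0551, -0.7273], [0.0551, 2.8672, 0.0551], [-0.7273, 0.0551, 2.8672]]
  r_p     = [0.0551, -0.7273, -1.3827]
Written out (R1..R3):
  (R1) 2.8672 phi_1 + 0.0551 phi_2 - 0.7273 phi_3 = 0.0551
  (R2) 0.0551 phi_1 + 2.8672 phi_2 + 0.0551 phi_3 = -0.7273
  (R3) -0.7273 phi_1 + 0.0551 phi_2 + 2.8672 phi_3 = -1.3827
Gaussian elimination:
  R2 <- R2 - (0.0551/2.8672) R1 = R2 - (0.019217) R1:  2.866141 phi_2 + 0.069077 phi_3 = -0.728359
  R3 <- R3 - (-0.7273/2.8672) R1 = R3 - (-0.253662) R1:  0.069077 phi_2 + 2.682712 phi_3 = -1.368723
  R3 <- R3 - (0.069077/2.866141) R2 = R3 - (0.024101) R2:  2.681047 phi_3 = -1.351169
Back-substitution:
  phi_hat_3 = -1.351169 / 2.681047 = -0.503971
  phi_hat_2 = (-0.728359 - (0.069077)(-0.503971)) / 2.866141 = -0.241979
  phi_hat_1 = (0.0551 - (0.0551)(-0.241979) - (-0.7273)(-0.503971)) / 2.8672 = -0.103971
So phi_hat = [-0.1040, -0.2420, -0.5040].
Therefore phi_hat_1 = -0.1040.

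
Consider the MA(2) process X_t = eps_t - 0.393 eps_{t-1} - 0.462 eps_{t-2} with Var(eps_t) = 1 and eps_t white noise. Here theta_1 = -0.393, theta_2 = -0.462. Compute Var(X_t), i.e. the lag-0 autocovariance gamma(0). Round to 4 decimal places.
\gamma(0) = 1.3679

For an MA(q) process X_t = eps_t + sum_i theta_i eps_{t-i} with
Var(eps_t) = sigma^2, the variance is
  gamma(0) = sigma^2 * (1 + sum_i theta_i^2).
  sum_i theta_i^2 = (-0.393)^2 + (-0.462)^2 = 0.154449 + 0.213444 = 0.367893.
  gamma(0) = 1 * (1 + 0.367893) = 1 * 1.367893 = 1.367893, which rounds to 1.3679.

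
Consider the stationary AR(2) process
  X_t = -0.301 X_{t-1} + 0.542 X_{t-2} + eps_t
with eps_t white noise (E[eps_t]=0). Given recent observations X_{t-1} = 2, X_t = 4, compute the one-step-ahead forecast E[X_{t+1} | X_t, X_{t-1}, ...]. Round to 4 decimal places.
E[X_{t+1} \mid \mathcal F_t] = -0.1200

For an AR(p) model X_t = c + sum_i phi_i X_{t-i} + eps_t, the
one-step-ahead conditional mean is
  E[X_{t+1} | X_t, ...] = c + sum_i phi_i X_{t+1-i}.
Substitute known values:
  E[X_{t+1} | ...] = (-0.301) * (4) + (0.542) * (2)
                   = -0.1200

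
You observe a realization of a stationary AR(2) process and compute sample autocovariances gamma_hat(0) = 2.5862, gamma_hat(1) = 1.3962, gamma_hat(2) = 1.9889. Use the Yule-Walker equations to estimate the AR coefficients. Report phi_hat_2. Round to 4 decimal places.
\hat\phi_{2} = 0.6740

The Yule-Walker equations for an AR(p) process read, in matrix form,
  Gamma_p phi = r_p,   with   (Gamma_p)_{ij} = gamma(|i - j|),
                       (r_p)_i = gamma(i),   i,j = 1..p.
Substitute the sample gammas (Toeplitz matrix and right-hand side of size 2):
  Gamma_p = [[2.5862, 1.3962], [1.3962, 2.5862]]
  r_p     = [1.3962, 1.9889]
Written out:
  2.5862 phi_1 + 1.3962 phi_2 = 1.3962
  1.3962 phi_1 + 2.5862 phi_2 = 1.9889
Solve by Cramer's rule:
  det = gamma(0)^2 - gamma(1)^2 = (2.5862)^2 - (1.3962)^2 = 6.68843044 - 1.94937444 = 4.739056
  phi_hat_1 = [gamma(1) gamma(0) - gamma(1) gamma(2)] / det = [(1.3962)(2.5862) - (1.3962)(1.9889)] / 4.739056 = 0.83395026 / 4.739056 = 0.176
  phi_hat_2 = [gamma(0) gamma(2) - gamma(1)^2] / det = [(2.5862)(1.9889) - (1.3962)^2] / 4.739056 = 3.19431874 / 4.739056 = 0.674
So phi_hat = [0.1760, 0.6740].
Therefore phi_hat_2 = 0.6740.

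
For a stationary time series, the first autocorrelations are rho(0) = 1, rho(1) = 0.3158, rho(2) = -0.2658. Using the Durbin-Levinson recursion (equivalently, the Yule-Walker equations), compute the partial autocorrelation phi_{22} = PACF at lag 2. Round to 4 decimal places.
\phi_{22} = -0.4060

The PACF at lag k is phi_{kk}, the last component of the solution
to the Yule-Walker system G_k phi = r_k where
  (G_k)_{ij} = rho(|i - j|), (r_k)_i = rho(i), i,j = 1..k.
Equivalently, Durbin-Levinson gives phi_{kk} iteratively:
  phi_{11} = rho(1)
  phi_{kk} = [rho(k) - sum_{j=1..k-1} phi_{k-1,j} rho(k-j)]
            / [1 - sum_{j=1..k-1} phi_{k-1,j} rho(j)],
  phi_{k,j} = phi_{k-1,j} - phi_{kk} phi_{k-1,k-j},  j = 1..k-1.
Step k = 1:
  phi_11 = rho(1) = 0.3158.
Step k = 2:
  phi_22 = [rho(2) - phi_11 rho(1)] / [1 - phi_11 rho(1)] = [-0.2658 - (0.3158)(0.3158)] / [1 - (0.3158)(0.3158)]
         = -0.36552964 / 0.90027036 = -0.406.
Therefore phi_{22} = -0.4060.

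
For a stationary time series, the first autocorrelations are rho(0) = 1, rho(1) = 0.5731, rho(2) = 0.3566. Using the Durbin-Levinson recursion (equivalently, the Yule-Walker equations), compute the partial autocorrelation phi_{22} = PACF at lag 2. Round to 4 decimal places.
\phi_{22} = 0.0419

The PACF at lag k is phi_{kk}, the last component of the solution
to the Yule-Walker system G_k phi = r_k where
  (G_k)_{ij} = rho(|i - j|), (r_k)_i = rho(i), i,j = 1..k.
Equivalently, Durbin-Levinson gives phi_{kk} iteratively:
  phi_{11} = rho(1)
  phi_{kk} = [rho(k) - sum_{j=1..k-1} phi_{k-1,j} rho(k-j)]
            / [1 - sum_{j=1..k-1} phi_{k-1,j} rho(j)],
  phi_{k,j} = phi_{k-1,j} - phi_{kk} phi_{k-1,k-j},  j = 1..k-1.
Step k = 1:
  phi_11 = rho(1) = 0.5731.
Step k = 2:
  phi_22 = [rho(2) - phi_11 rho(1)] / [1 - phi_11 rho(1)] = [0.3566 - (0.5731)(0.5731)] / [1 - (0.5731)(0.5731)]
         = 0.02815639 / 0.67155639 = 0.0419.
Therefore phi_{22} = 0.0419.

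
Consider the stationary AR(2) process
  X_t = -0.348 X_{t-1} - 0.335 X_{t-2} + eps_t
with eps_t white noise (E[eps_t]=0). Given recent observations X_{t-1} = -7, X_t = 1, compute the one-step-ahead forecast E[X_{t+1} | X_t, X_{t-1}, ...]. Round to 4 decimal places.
E[X_{t+1} \mid \mathcal F_t] = 1.9970

For an AR(p) model X_t = c + sum_i phi_i X_{t-i} + eps_t, the
one-step-ahead conditional mean is
  E[X_{t+1} | X_t, ...] = c + sum_i phi_i X_{t+1-i}.
Substitute known values:
  E[X_{t+1} | ...] = (-0.348) * (1) + (-0.335) * (-7)
                   = 1.9970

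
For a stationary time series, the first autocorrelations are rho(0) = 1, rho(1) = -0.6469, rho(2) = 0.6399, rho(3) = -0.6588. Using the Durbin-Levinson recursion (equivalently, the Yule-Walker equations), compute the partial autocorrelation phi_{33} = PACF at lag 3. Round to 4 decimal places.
\phi_{33} = -0.3141

The PACF at lag k is phi_{kk}, the last component of the solution
to the Yule-Walker system G_k phi = r_k where
  (G_k)_{ij} = rho(|i - j|), (r_k)_i = rho(i), i,j = 1..k.
Equivalently, Durbin-Levinson gives phi_{kk} iteratively:
  phi_{11} = rho(1)
  phi_{kk} = [rho(k) - sum_{j=1..k-1} phi_{k-1,j} rho(k-j)]
            / [1 - sum_{j=1..k-1} phi_{k-1,j} rho(j)],
  phi_{k,j} = phi_{k-1,j} - phi_{kk} phi_{k-1,k-j},  j = 1..k-1.
Step k = 1:
  phi_11 = rho(1) = -0.6469.
Step k = 2:
  phi_22 = [rho(2) - phi_11 rho(1)] / [1 - phi_11 rho(1)] = [0.6399 - (-0.6469)(-0.6469)] / [1 - (-0.6469)(-0.6469)]
         = 0.22142039 / 0.58152039 = 0.380761.
  Update: phi_21 = phi_11 - phi_22 phi_11 = -0.6469 - (0.380761)(-0.6469) = -0.400586.
Step k = 3:
  phi_33 = [rho(3) - phi_21 rho(2) - phi_22 rho(1)] / [1 - phi_21 rho(1) - phi_22 rho(2)]
    numerator   = -0.6588 - (-0.400586)(0.6399) - (0.380761)(-0.6469) = -0.15615087
    denominator = 1 - (-0.400586)(-0.6469) - (0.380761)(0.6399) = 0.4972121
  phi_33 = -0.15615087 / 0.4972121 = -0.3141.
Therefore phi_{33} = -0.3141.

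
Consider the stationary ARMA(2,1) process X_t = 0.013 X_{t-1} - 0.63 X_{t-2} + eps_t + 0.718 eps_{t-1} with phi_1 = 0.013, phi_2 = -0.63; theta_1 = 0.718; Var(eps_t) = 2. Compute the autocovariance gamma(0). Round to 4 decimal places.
\gamma(0) = 5.0641

Multiply the model equation by X_{t-k} and take expectations. With theta_0 = psi_0 = 1 and psi_j the MA(infinity) weights, this gives
  gamma(k) - sum_i phi_i gamma(k-i) = c_k,
  c_k = sigma^2 * sum_{j=k..q} theta_j psi_{j-k}   (c_k = 0 for k > q),
using gamma(-m) = gamma(m).
psi-weights needed (psi_j = theta_j + sum_i phi_i psi_{j-i}):
  psi_1 = theta_1 + phi_1 = 0.718 + (0.013) = 0.731
Right-hand sides:
  c_0 = sigma^2 (1 + theta_1 psi_1) = 2 * (1 + (0.718)(0.731)) = 2 * 1.524858 = 3.049716
  c_1 = sigma^2 theta_1 = 2 * (0.718) = 1.436
  c_2 = 0
Equations for k = 0, 1, 2 (AR order 2, c_2 = 0):
  (E0) gamma(0) = phi_1 gamma(1) + phi_2 gamma(2) + c_0
  (E1) gamma(1) = phi_1 gamma(0) + phi_2 gamma(1) + c_1
  (E2) gamma(2) = phi_1 gamma(1) + phi_2 gamma(0)
From (E1): gamma(1) = A gamma(0) + B with
  A = phi_1 / (1 - phi_2) = 0.013 / 1.63 = 0.007975,   B = c_1 / (1 - phi_2) = 1.436 / 1.63 = 0.880982.
Insert (E2) into (E0): gamma(0) (1 - phi_2^2) = phi_1 (1 + phi_2) gamma(1) + c_0.
  phi_1 (1 + phi_2) = (0.013)(0.37) = 0.00481,   1 - phi_2^2 = 0.6031.
Replace gamma(1) by A gamma(0) + B and collect gamma(0):
  gamma(0) [0.6031 - (0.00481)(0.007975)] = (0.00481)(0.880982) + 3.049716
  gamma(0) * 0.603062 = 3.053954
  gamma(0) = 3.053954 / 0.603062 = 5.064082.
Therefore gamma(0) = 5.0641 (to 4 decimal places).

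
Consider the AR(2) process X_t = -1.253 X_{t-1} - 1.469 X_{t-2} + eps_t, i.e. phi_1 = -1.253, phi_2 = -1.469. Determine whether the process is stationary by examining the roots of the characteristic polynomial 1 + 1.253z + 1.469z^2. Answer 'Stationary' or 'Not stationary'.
\text{Not stationary}

The AR(p) characteristic polynomial is P(z) = 1 + 1.253z + 1.469z^2.
Stationarity requires all roots to lie outside the unit circle, i.e. |z| > 1 for every root.
Set 1 + (1.253) z + (1.469) z^2 = 0, i.e. a z^2 + b z + c = 0 with a = 1.469, b = 1.253, c = 1.
Discriminant D = b^2 - 4ac = (1.253)^2 - 4*(1.469)*1 = 1.570009 - (5.876) = -4.305991.
D < 0, so the roots are the complex-conjugate pair z = (-b +/- i sqrt(-D)) / (2a) = -0.4265 +/- 0.7063i.
For a conjugate pair |z|^2 = z * conj(z) = (product of roots) = c/a = 1/(1.469) = 0.680735, so |z| = sqrt(0.680735) = 0.8251 for both roots.
Moduli of all roots: 0.8251, 0.8251.
All moduli strictly greater than 1? No.
Verdict: Not stationary.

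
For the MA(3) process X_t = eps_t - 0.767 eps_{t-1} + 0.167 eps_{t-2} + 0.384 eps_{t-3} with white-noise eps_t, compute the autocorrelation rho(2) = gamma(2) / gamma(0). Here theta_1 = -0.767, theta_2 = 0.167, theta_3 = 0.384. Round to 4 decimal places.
\rho(2) = -0.0723

For an MA(q) process with theta_0 = 1, the autocovariance is
  gamma(k) = sigma^2 * sum_{i=0..q-k} theta_i * theta_{i+k},
and rho(k) = gamma(k) / gamma(0). Sigma^2 cancels.
  numerator   = (1)*(0.167) + (-0.767)*(0.384) = -0.127528.
  denominator = (1)^2 + (-0.767)^2 + (0.167)^2 + (0.384)^2 = 1.763634.
  rho(2) = -0.127528 / 1.763634 = -0.0723.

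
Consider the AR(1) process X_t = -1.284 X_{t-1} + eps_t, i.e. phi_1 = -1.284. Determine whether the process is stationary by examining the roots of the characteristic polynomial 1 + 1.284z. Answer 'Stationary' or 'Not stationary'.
\text{Not stationary}

The AR(p) characteristic polynomial is P(z) = 1 + 1.284z.
Stationarity requires all roots to lie outside the unit circle, i.e. |z| > 1 for every root.
This is linear in z: 1 + (1.284) z = 0  =>  z = -1/(1.284) = -0.778816,  |z| = 0.778816.
Moduli of all roots: 0.7788.
All moduli strictly greater than 1? No.
Verdict: Not stationary.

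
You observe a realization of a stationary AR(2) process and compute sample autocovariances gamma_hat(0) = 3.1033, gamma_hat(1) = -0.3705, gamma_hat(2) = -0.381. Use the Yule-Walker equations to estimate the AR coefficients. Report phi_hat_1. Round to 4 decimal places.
\hat\phi_{1} = -0.1360

The Yule-Walker equations for an AR(p) process read, in matrix form,
  Gamma_p phi = r_p,   with   (Gamma_p)_{ij} = gamma(|i - j|),
                       (r_p)_i = gamma(i),   i,j = 1..p.
Substitute the sample gammas (Toeplitz matrix and right-hand side of size 2):
  Gamma_p = [[3.1033, -0.3705], [-0.3705, 3.1033]]
  r_p     = [-0.3705, -0.381]
Written out:
  3.1033 phi_1 - 0.3705 phi_2 = -0.3705
  -0.3705 phi_1 + 3.1033 phi_2 = -0.381
Solve by Cramer's rule:
  det = gamma(0)^2 - gamma(1)^2 = (3.1033)^2 - (-0.3705)^2 = 9.63047089 - 0.13727025 = 9.49320064
  phi_hat_1 = [gamma(1) gamma(0) - gamma(1) gamma(2)] / det = [(-0.3705)(3.1033) - (-0.3705)(-0.381)] / 9.49320064 = -1.29093315 / 9.49320064 = -0.136
  phi_hat_2 = [gamma(0) gamma(2) - gamma(1)^2] / det = [(3.1033)(-0.381) - (-0.3705)^2] / 9.49320064 = -1.31962755 / 9.49320064 = -0.139
So phi_hat = [-0.1360, -0.1390].
Therefore phi_hat_1 = -0.1360.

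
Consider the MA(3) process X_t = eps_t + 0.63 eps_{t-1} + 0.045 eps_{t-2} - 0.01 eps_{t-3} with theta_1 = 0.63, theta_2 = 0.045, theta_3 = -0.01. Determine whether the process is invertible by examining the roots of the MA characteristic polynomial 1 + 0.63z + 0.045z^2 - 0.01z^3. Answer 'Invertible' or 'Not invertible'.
\text{Invertible}

The MA(q) characteristic polynomial is P(z) = 1 + 0.63z + 0.045z^2 - 0.01z^3.
Invertibility requires all roots to lie outside the unit circle, i.e. |z| > 1 for every root.
Degree 3: look for a simple real root z0 first, then factor out (1 - z/z0) and solve the remaining quadratic.
Testing z0 = -2: P(-2) = 1 + (0.63)(-2) + (0.045)(-2)^2 + (-0.01)(-2)^3
  = 1 + (-1.26) + (0.18) + (0.08) = 0.  So z_0 = -2 is a root, |z_0| = 2.
Divide out the factor (1 + 0.5 z) = (1 - z/z0) (since 1/z0 = -0.5):
  P(z) = (1 + 0.5 z)(1 + (0.13) z + (-0.02) z^2)
  [check: z-coef 0.13 - (-0.5) = 0.63; z^2-coef -0.02 - (-0.5)(0.13) = 0.045; z^3-coef -(-0.5)(-0.02) = -0.01.]
Remaining roots from the quadratic factor 1 + (0.13) z + (-0.02) z^2:
  Set 1 + (0.13) z + (-0.02) z^2 = 0, i.e. a z^2 + b z + c = 0 with a = -0.02, b = 0.13, c = 1.
  Discriminant D = b^2 - 4ac = (0.13)^2 - 4*(-0.02)*1 = 0.0169 - (-0.08) = 0.0969.
  D >= 0, so the roots are real: z = (-b +/- sqrt(D)) / (2a) = (-0.13 +/- 0.311288) / (-0.04).
    z_1 = (-0.13 + 0.311288) / (-0.04) = -4.5322,   |z_1| = 4.5322.
    z_2 = (-0.13 - 0.311288) / (-0.04) = 11.0322,   |z_2| = 11.0322.
Moduli of all roots: 2.0000, 4.5322, 11.0322.
All moduli strictly greater than 1? Yes.
Verdict: Invertible.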